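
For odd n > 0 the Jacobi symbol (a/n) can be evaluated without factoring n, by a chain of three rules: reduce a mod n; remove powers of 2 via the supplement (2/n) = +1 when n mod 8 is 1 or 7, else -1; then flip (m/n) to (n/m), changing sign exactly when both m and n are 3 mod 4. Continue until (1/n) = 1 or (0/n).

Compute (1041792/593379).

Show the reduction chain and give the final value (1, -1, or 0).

(1041792/593379) = (448413/593379)   [reduce mod 593379]
reciprocity: (448413/593379) = +1·(593379/448413) since 448413 mod 4 = 1, 593379 mod 4 = 3; sign now +1
(593379/448413) = (144966/448413)   [reduce mod 448413]
144966 = 2^1·72483; (2/448413) = -1 since 448413 mod 8 = 5, so (144966/448413) = (-1)^1·(72483/448413); sign now -1
reciprocity: (72483/448413) = +1·(448413/72483) since 72483 mod 4 = 3, 448413 mod 4 = 1; sign now -1
(448413/72483) = (13515/72483)   [reduce mod 72483]
reciprocity: (13515/72483) = -1·(72483/13515) since 13515 mod 4 = 3, 72483 mod 4 = 3; sign now +1
(72483/13515) = (4908/13515)   [reduce mod 13515]
4908 = 2^2·1227; (2/13515) = -1 since 13515 mod 8 = 3, so (4908/13515) = (-1)^2·(1227/13515); sign now +1
reciprocity: (1227/13515) = -1·(13515/1227) since 1227 mod 4 = 3, 13515 mod 4 = 3; sign now -1
(13515/1227) = (18/1227)   [reduce mod 1227]
18 = 2^1·9; (2/1227) = -1 since 1227 mod 8 = 3, so (18/1227) = (-1)^1·(9/1227); sign now +1
reciprocity: (9/1227) = +1·(1227/9) since 9 mod 4 = 1, 1227 mod 4 = 3; sign now +1
(1227/9) = (3/9)   [reduce mod 9]
reciprocity: (3/9) = +1·(9/3) since 3 mod 4 = 3, 9 mod 4 = 1; sign now +1
(9/3) = (0/3)   [reduce mod 3]
(0/3) = 0   [gcd(a, n) > 1]; final value = 0

0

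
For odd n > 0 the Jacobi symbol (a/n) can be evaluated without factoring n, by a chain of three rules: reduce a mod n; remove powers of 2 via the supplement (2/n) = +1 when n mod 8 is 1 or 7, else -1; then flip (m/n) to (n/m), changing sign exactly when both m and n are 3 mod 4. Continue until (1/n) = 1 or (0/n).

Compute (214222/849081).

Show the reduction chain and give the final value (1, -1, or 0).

factor out 2^1: 214222 = 2^1·107111; with 849081 mod 8 = 1, (2/849081) = +1; sign now +1; continue with (107111/849081)
flip (107111/849081) -> (849081/107111): both odd, 107111 mod 4 = 3, 849081 mod 4 = 1, so the flip contributes +1; sign now +1
(849081/107111): 849081 mod 107111 = 99304, so (849081/107111) = (99304/107111)
factor out 2^3: 99304 = 2^3·12413; with 107111 mod 8 = 7, (2/107111) = +1; sign now +1; continue with (12413/107111)
flip (12413/107111) -> (107111/12413): both odd, 12413 mod 4 = 1, 107111 mod 4 = 3, so the flip contributes +1; sign now +1
(107111/12413): 107111 mod 12413 = 7807, so (107111/12413) = (7807/12413)
flip (7807/12413) -> (12413/7807): both odd, 7807 mod 4 = 3, 12413 mod 4 = 1, so the flip contributes +1; sign now +1
(12413/7807): 12413 mod 7807 = 4606, so (12413/7807) = (4606/7807)
factor out 2^1: 4606 = 2^1·2303; with 7807 mod 8 = 7, (2/7807) = +1; sign now +1; continue with (2303/7807)
flip (2303/7807) -> (7807/2303): both odd, 2303 mod 4 = 3, 7807 mod 4 = 3, so the flip contributes -1; sign now -1
(7807/2303): 7807 mod 2303 = 898, so (7807/2303) = (898/2303)
factor out 2^1: 898 = 2^1·449; with 2303 mod 8 = 7, (2/2303) = +1; sign now -1; continue with (449/2303)
flip (449/2303) -> (2303/449): both odd, 449 mod 4 = 1, 2303 mod 4 = 3, so the flip contributes +1; sign now -1
(2303/449): 2303 mod 449 = 58, so (2303/449) = (58/449)
factor out 2^1: 58 = 2^1·29; with 449 mod 8 = 1, (2/449) = +1; sign now -1; continue with (29/449)
flip (29/449) -> (449/29): both odd, 29 mod 4 = 1, 449 mod 4 = 1, so the flip contributes +1; sign now -1
(449/29): 449 mod 29 = 14, so (449/29) = (14/29)
factor out 2^1: 14 = 2^1·7; with 29 mod 8 = 5, (2/29) = -1; sign now +1; continue with (7/29)
flip (7/29) -> (29/7): both odd, 7 mod 4 = 3, 29 mod 4 = 1, so the flip contributes +1; sign now +1
(29/7): 29 mod 7 = 1, so (29/7) = (1/7)
reached (1/7) = 1, so the symbol is +1

1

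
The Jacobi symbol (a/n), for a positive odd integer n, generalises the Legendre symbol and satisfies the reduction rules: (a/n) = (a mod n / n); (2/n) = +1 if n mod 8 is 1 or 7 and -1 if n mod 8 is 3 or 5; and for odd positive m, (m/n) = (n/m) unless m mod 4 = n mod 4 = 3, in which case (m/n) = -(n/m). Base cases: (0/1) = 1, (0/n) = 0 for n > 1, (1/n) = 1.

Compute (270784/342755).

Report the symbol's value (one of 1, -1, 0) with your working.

-1

270784 = 2^6·4231; (2/342755) = -1 since 342755 mod 8 = 3, so (270784/342755) = (-1)^6·(4231/342755); sign now +1
reciprocity: (4231/342755) = -1·(342755/4231) since 4231 mod 4 = 3, 342755 mod 4 = 3; sign now -1
(342755/4231) = (44/4231)   [reduce mod 4231]
44 = 2^2·11; (2/4231) = +1 since 4231 mod 8 = 7, so (44/4231) = (+1)^2·(11/4231); sign now -1
reciprocity: (11/4231) = -1·(4231/11) since 11 mod 4 = 3, 4231 mod 4 = 3; sign now +1
(4231/11) = (7/11)   [reduce mod 11]
reciprocity: (7/11) = -1·(11/7) since 7 mod 4 = 3, 11 mod 4 = 3; sign now -1
(11/7) = (4/7)   [reduce mod 7]
4 = 2^2·1; (2/7) = +1 since 7 mod 8 = 7, so (4/7) = (+1)^2·(1/7); sign now -1
(1/7) = 1; final value = sign = -1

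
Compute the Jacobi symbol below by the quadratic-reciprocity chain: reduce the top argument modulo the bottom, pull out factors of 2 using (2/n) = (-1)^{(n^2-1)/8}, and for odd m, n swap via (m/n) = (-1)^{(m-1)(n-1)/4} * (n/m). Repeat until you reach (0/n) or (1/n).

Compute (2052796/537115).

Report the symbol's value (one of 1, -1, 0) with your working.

(2052796/537115): 2052796 mod 537115 = 441451, so (2052796/537115) = (441451/537115)
flip (441451/537115) -> (537115/441451): both odd, 441451 mod 4 = 3, 537115 mod 4 = 3, so the flip contributes -1; sign now -1
(537115/441451): 537115 mod 441451 = 95664, so (537115/441451) = (95664/441451)
factor out 2^4: 95664 = 2^4·5979; with 441451 mod 8 = 3, (2/441451) = -1; sign now -1; continue with (5979/441451)
flip (5979/441451) -> (441451/5979): both odd, 5979 mod 4 = 3, 441451 mod 4 = 3, so the flip contributes -1; sign now +1
(441451/5979): 441451 mod 5979 = 4984, so (441451/5979) = (4984/5979)
factor out 2^3: 4984 = 2^3·623; with 5979 mod 8 = 3, (2/5979) = -1; sign now -1; continue with (623/5979)
flip (623/5979) -> (5979/623): both odd, 623 mod 4 = 3, 5979 mod 4 = 3, so the flip contributes -1; sign now +1
(5979/623): 5979 mod 623 = 372, so (5979/623) = (372/623)
factor out 2^2: 372 = 2^2·93; with 623 mod 8 = 7, (2/623) = +1; sign now +1; continue with (93/623)
flip (93/623) -> (623/93): both odd, 93 mod 4 = 1, 623 mod 4 = 3, so the flip contributes +1; sign now +1
(623/93): 623 mod 93 = 65, so (623/93) = (65/93)
flip (65/93) -> (93/65): both odd, 65 mod 4 = 1, 93 mod 4 = 1, so the flip contributes +1; sign now +1
(93/65): 93 mod 65 = 28, so (93/65) = (28/65)
factor out 2^2: 28 = 2^2·7; with 65 mod 8 = 1, (2/65) = +1; sign now +1; continue with (7/65)
flip (7/65) -> (65/7): both odd, 7 mod 4 = 3, 65 mod 4 = 1, so the flip contributes +1; sign now +1
(65/7): 65 mod 7 = 2, so (65/7) = (2/7)
factor out 2^1: 2 = 2^1·1; with 7 mod 8 = 7, (2/7) = +1; sign now +1; continue with (1/7)
reached (1/7) = 1, so the symbol is +1

1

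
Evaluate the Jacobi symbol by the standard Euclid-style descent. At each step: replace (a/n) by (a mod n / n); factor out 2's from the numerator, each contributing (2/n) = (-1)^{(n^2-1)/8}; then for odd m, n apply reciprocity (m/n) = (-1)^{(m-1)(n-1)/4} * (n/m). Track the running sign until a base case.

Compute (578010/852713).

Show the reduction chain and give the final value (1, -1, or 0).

-1

factor out 2^1: 578010 = 2^1·289005; with 852713 mod 8 = 1, (2/852713) = +1; sign now +1; continue with (289005/852713)
flip (289005/852713) -> (852713/289005): both odd, 289005 mod 4 = 1, 852713 mod 4 = 1, so the flip contributes +1; sign now +1
(852713/289005): 852713 mod 289005 = 274703, so (852713/289005) = (274703/289005)
flip (274703/289005) -> (289005/274703): both odd, 274703 mod 4 = 3, 289005 mod 4 = 1, so the flip contributes +1; sign now +1
(289005/274703): 289005 mod 274703 = 14302, so (289005/274703) = (14302/274703)
factor out 2^1: 14302 = 2^1·7151; with 274703 mod 8 = 7, (2/274703) = +1; sign now +1; continue with (7151/274703)
flip (7151/274703) -> (274703/7151): both odd, 7151 mod 4 = 3, 274703 mod 4 = 3, so the flip contributes -1; sign now -1
(274703/7151): 274703 mod 7151 = 2965, so (274703/7151) = (2965/7151)
flip (2965/7151) -> (7151/2965): both odd, 2965 mod 4 = 1, 7151 mod 4 = 3, so the flip contributes +1; sign now -1
(7151/2965): 7151 mod 2965 = 1221, so (7151/2965) = (1221/2965)
flip (1221/2965) -> (2965/1221): both odd, 1221 mod 4 = 1, 2965 mod 4 = 1, so the flip contributes +1; sign now -1
(2965/1221): 2965 mod 1221 = 523, so (2965/1221) = (523/1221)
flip (523/1221) -> (1221/523): both odd, 523 mod 4 = 3, 1221 mod 4 = 1, so the flip contributes +1; sign now -1
(1221/523): 1221 mod 523 = 175, so (1221/523) = (175/523)
flip (175/523) -> (523/175): both odd, 175 mod 4 = 3, 523 mod 4 = 3, so the flip contributes -1; sign now +1
(523/175): 523 mod 175 = 173, so (523/175) = (173/175)
flip (173/175) -> (175/173): both odd, 173 mod 4 = 1, 175 mod 4 = 3, so the flip contributes +1; sign now +1
(175/173): 175 mod 173 = 2, so (175/173) = (2/173)
factor out 2^1: 2 = 2^1·1; with 173 mod 8 = 5, (2/173) = -1; sign now -1; continue with (1/173)
reached (1/173) = 1, so the symbol is -1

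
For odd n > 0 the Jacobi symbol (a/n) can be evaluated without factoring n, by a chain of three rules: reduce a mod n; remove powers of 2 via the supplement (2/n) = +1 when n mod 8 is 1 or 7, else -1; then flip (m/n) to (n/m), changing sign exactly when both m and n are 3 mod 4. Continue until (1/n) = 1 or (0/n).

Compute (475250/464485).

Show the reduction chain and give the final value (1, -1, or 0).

0

(475250/464485) = (10765/464485)   [reduce mod 464485]
reciprocity: (10765/464485) = +1·(464485/10765) since 10765 mod 4 = 1, 464485 mod 4 = 1; sign now +1
(464485/10765) = (1590/10765)   [reduce mod 10765]
1590 = 2^1·795; (2/10765) = -1 since 10765 mod 8 = 5, so (1590/10765) = (-1)^1·(795/10765); sign now -1
reciprocity: (795/10765) = +1·(10765/795) since 795 mod 4 = 3, 10765 mod 4 = 1; sign now -1
(10765/795) = (430/795)   [reduce mod 795]
430 = 2^1·215; (2/795) = -1 since 795 mod 8 = 3, so (430/795) = (-1)^1·(215/795); sign now +1
reciprocity: (215/795) = -1·(795/215) since 215 mod 4 = 3, 795 mod 4 = 3; sign now -1
(795/215) = (150/215)   [reduce mod 215]
150 = 2^1·75; (2/215) = +1 since 215 mod 8 = 7, so (150/215) = (+1)^1·(75/215); sign now -1
reciprocity: (75/215) = -1·(215/75) since 75 mod 4 = 3, 215 mod 4 = 3; sign now +1
(215/75) = (65/75)   [reduce mod 75]
reciprocity: (65/75) = +1·(75/65) since 65 mod 4 = 1, 75 mod 4 = 3; sign now +1
(75/65) = (10/65)   [reduce mod 65]
10 = 2^1·5; (2/65) = +1 since 65 mod 8 = 1, so (10/65) = (+1)^1·(5/65); sign now +1
reciprocity: (5/65) = +1·(65/5) since 5 mod 4 = 1, 65 mod 4 = 1; sign now +1
(65/5) = (0/5)   [reduce mod 5]
(0/5) = 0   [gcd(a, n) > 1]; final value = 0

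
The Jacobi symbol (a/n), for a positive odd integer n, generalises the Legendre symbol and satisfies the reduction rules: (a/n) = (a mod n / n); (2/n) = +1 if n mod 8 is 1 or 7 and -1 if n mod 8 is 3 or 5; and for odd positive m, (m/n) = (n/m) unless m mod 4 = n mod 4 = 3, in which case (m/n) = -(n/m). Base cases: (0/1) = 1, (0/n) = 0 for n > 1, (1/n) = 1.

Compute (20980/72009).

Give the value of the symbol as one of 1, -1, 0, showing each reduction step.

1

20980 = 2^2·5245; (2/72009) = +1 since 72009 mod 8 = 1, so (20980/72009) = (+1)^2·(5245/72009); sign now +1
reciprocity: (5245/72009) = +1·(72009/5245) since 5245 mod 4 = 1, 72009 mod 4 = 1; sign now +1
(72009/5245) = (3824/5245)   [reduce mod 5245]
3824 = 2^4·239; (2/5245) = -1 since 5245 mod 8 = 5, so (3824/5245) = (-1)^4·(239/5245); sign now +1
reciprocity: (239/5245) = +1·(5245/239) since 239 mod 4 = 3, 5245 mod 4 = 1; sign now +1
(5245/239) = (226/239)   [reduce mod 239]
226 = 2^1·113; (2/239) = +1 since 239 mod 8 = 7, so (226/239) = (+1)^1·(113/239); sign now +1
reciprocity: (113/239) = +1·(239/113) since 113 mod 4 = 1, 239 mod 4 = 3; sign now +1
(239/113) = (13/113)   [reduce mod 113]
reciprocity: (13/113) = +1·(113/13) since 13 mod 4 = 1, 113 mod 4 = 1; sign now +1
(113/13) = (9/13)   [reduce mod 13]
reciprocity: (9/13) = +1·(13/9) since 9 mod 4 = 1, 13 mod 4 = 1; sign now +1
(13/9) = (4/9)   [reduce mod 9]
4 = 2^2·1; (2/9) = +1 since 9 mod 8 = 1, so (4/9) = (+1)^2·(1/9); sign now +1
(1/9) = 1; final value = sign = +1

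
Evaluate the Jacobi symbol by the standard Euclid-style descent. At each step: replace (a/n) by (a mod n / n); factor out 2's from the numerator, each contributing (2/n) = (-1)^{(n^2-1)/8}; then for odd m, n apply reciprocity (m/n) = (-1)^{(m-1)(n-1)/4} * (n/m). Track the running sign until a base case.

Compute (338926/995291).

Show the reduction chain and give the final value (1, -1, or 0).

338926 = 2^1·169463; (2/995291) = -1 since 995291 mod 8 = 3, so (338926/995291) = (-1)^1·(169463/995291); sign now -1
reciprocity: (169463/995291) = -1·(995291/169463) since 169463 mod 4 = 3, 995291 mod 4 = 3; sign now +1
(995291/169463) = (147976/169463)   [reduce mod 169463]
147976 = 2^3·18497; (2/169463) = +1 since 169463 mod 8 = 7, so (147976/169463) = (+1)^3·(18497/169463); sign now +1
reciprocity: (18497/169463) = +1·(169463/18497) since 18497 mod 4 = 1, 169463 mod 4 = 3; sign now +1
(169463/18497) = (2990/18497)   [reduce mod 18497]
2990 = 2^1·1495; (2/18497) = +1 since 18497 mod 8 = 1, so (2990/18497) = (+1)^1·(1495/18497); sign now +1
reciprocity: (1495/18497) = +1·(18497/1495) since 1495 mod 4 = 3, 18497 mod 4 = 1; sign now +1
(18497/1495) = (557/1495)   [reduce mod 1495]
reciprocity: (557/1495) = +1·(1495/557) since 557 mod 4 = 1, 1495 mod 4 = 3; sign now +1
(1495/557) = (381/557)   [reduce mod 557]
reciprocity: (381/557) = +1·(557/381) since 381 mod 4 = 1, 557 mod 4 = 1; sign now +1
(557/381) = (176/381)   [reduce mod 381]
176 = 2^4·11; (2/381) = -1 since 381 mod 8 = 5, so (176/381) = (-1)^4·(11/381); sign now +1
reciprocity: (11/381) = +1·(381/11) since 11 mod 4 = 3, 381 mod 4 = 1; sign now +1
(381/11) = (7/11)   [reduce mod 11]
reciprocity: (7/11) = -1·(11/7) since 7 mod 4 = 3, 11 mod 4 = 3; sign now -1
(11/7) = (4/7)   [reduce mod 7]
4 = 2^2·1; (2/7) = +1 since 7 mod 8 = 7, so (4/7) = (+1)^2·(1/7); sign now -1
(1/7) = 1; final value = sign = -1

-1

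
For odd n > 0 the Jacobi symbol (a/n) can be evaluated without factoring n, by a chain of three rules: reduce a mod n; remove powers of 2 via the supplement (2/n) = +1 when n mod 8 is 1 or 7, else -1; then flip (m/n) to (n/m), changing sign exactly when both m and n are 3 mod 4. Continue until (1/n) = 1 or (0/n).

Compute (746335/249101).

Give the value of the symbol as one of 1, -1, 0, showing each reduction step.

(746335/249101) = (248133/249101)   [reduce mod 249101]
reciprocity: (248133/249101) = +1·(249101/248133) since 248133 mod 4 = 1, 249101 mod 4 = 1; sign now +1
(249101/248133) = (968/248133)   [reduce mod 248133]
968 = 2^3·121; (2/248133) = -1 since 248133 mod 8 = 5, so (968/248133) = (-1)^3·(121/248133); sign now -1
reciprocity: (121/248133) = +1·(248133/121) since 121 mod 4 = 1, 248133 mod 4 = 1; sign now -1
(248133/121) = (83/121)   [reduce mod 121]
reciprocity: (83/121) = +1·(121/83) since 83 mod 4 = 3, 121 mod 4 = 1; sign now -1
(121/83) = (38/83)   [reduce mod 83]
38 = 2^1·19; (2/83) = -1 since 83 mod 8 = 3, so (38/83) = (-1)^1·(19/83); sign now +1
reciprocity: (19/83) = -1·(83/19) since 19 mod 4 = 3, 83 mod 4 = 3; sign now -1
(83/19) = (7/19)   [reduce mod 19]
reciprocity: (7/19) = -1·(19/7) since 7 mod 4 = 3, 19 mod 4 = 3; sign now +1
(19/7) = (5/7)   [reduce mod 7]
reciprocity: (5/7) = +1·(7/5) since 5 mod 4 = 1, 7 mod 4 = 3; sign now +1
(7/5) = (2/5)   [reduce mod 5]
2 = 2^1·1; (2/5) = -1 since 5 mod 8 = 5, so (2/5) = (-1)^1·(1/5); sign now -1
(1/5) = 1; final value = sign = -1

-1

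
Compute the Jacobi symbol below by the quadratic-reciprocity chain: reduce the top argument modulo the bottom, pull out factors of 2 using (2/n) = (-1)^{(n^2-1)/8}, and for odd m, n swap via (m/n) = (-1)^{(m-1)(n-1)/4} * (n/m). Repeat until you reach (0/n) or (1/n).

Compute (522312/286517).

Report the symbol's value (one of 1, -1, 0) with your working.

0

(522312/286517) = (235795/286517)   [reduce mod 286517]
reciprocity: (235795/286517) = +1·(286517/235795) since 235795 mod 4 = 3, 286517 mod 4 = 1; sign now +1
(286517/235795) = (50722/235795)   [reduce mod 235795]
50722 = 2^1·25361; (2/235795) = -1 since 235795 mod 8 = 3, so (50722/235795) = (-1)^1·(25361/235795); sign now -1
reciprocity: (25361/235795) = +1·(235795/25361) since 25361 mod 4 = 1, 235795 mod 4 = 3; sign now -1
(235795/25361) = (7546/25361)   [reduce mod 25361]
7546 = 2^1·3773; (2/25361) = +1 since 25361 mod 8 = 1, so (7546/25361) = (+1)^1·(3773/25361); sign now -1
reciprocity: (3773/25361) = +1·(25361/3773) since 3773 mod 4 = 1, 25361 mod 4 = 1; sign now -1
(25361/3773) = (2723/3773)   [reduce mod 3773]
reciprocity: (2723/3773) = +1·(3773/2723) since 2723 mod 4 = 3, 3773 mod 4 = 1; sign now -1
(3773/2723) = (1050/2723)   [reduce mod 2723]
1050 = 2^1·525; (2/2723) = -1 since 2723 mod 8 = 3, so (1050/2723) = (-1)^1·(525/2723); sign now +1
reciprocity: (525/2723) = +1·(2723/525) since 525 mod 4 = 1, 2723 mod 4 = 3; sign now +1
(2723/525) = (98/525)   [reduce mod 525]
98 = 2^1·49; (2/525) = -1 since 525 mod 8 = 5, so (98/525) = (-1)^1·(49/525); sign now -1
reciprocity: (49/525) = +1·(525/49) since 49 mod 4 = 1, 525 mod 4 = 1; sign now -1
(525/49) = (35/49)   [reduce mod 49]
reciprocity: (35/49) = +1·(49/35) since 35 mod 4 = 3, 49 mod 4 = 1; sign now -1
(49/35) = (14/35)   [reduce mod 35]
14 = 2^1·7; (2/35) = -1 since 35 mod 8 = 3, so (14/35) = (-1)^1·(7/35); sign now +1
reciprocity: (7/35) = -1·(35/7) since 7 mod 4 = 3, 35 mod 4 = 3; sign now -1
(35/7) = (0/7)   [reduce mod 7]
(0/7) = 0   [gcd(a, n) > 1]; final value = 0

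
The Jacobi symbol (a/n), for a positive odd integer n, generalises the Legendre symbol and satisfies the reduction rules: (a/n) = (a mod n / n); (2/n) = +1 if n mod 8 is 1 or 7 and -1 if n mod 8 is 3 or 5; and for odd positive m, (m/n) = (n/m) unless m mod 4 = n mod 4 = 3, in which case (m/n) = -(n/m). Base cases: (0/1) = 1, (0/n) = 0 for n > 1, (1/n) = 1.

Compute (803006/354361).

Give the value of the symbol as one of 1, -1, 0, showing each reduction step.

(803006/354361): 803006 mod 354361 = 94284, so (803006/354361) = (94284/354361)
factor out 2^2: 94284 = 2^2·23571; with 354361 mod 8 = 1, (2/354361) = +1; sign now +1; continue with (23571/354361)
flip (23571/354361) -> (354361/23571): both odd, 23571 mod 4 = 3, 354361 mod 4 = 1, so the flip contributes +1; sign now +1
(354361/23571): 354361 mod 23571 = 796, so (354361/23571) = (796/23571)
factor out 2^2: 796 = 2^2·199; with 23571 mod 8 = 3, (2/23571) = -1; sign now +1; continue with (199/23571)
flip (199/23571) -> (23571/199): both odd, 199 mod 4 = 3, 23571 mod 4 = 3, so the flip contributes -1; sign now -1
(23571/199): 23571 mod 199 = 89, so (23571/199) = (89/199)
flip (89/199) -> (199/89): both odd, 89 mod 4 = 1, 199 mod 4 = 3, so the flip contributes +1; sign now -1
(199/89): 199 mod 89 = 21, so (199/89) = (21/89)
flip (21/89) -> (89/21): both odd, 21 mod 4 = 1, 89 mod 4 = 1, so the flip contributes +1; sign now -1
(89/21): 89 mod 21 = 5, so (89/21) = (5/21)
flip (5/21) -> (21/5): both odd, 5 mod 4 = 1, 21 mod 4 = 1, so the flip contributes +1; sign now -1
(21/5): 21 mod 5 = 1, so (21/5) = (1/5)
reached (1/5) = 1, so the symbol is -1

-1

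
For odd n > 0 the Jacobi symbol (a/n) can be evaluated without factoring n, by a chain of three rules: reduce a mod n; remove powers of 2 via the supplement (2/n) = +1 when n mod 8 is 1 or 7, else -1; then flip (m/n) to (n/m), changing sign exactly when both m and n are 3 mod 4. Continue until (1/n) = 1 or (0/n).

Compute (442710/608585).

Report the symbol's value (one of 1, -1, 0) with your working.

0

442710 = 2^1·221355; (2/608585) = +1 since 608585 mod 8 = 1, so (442710/608585) = (+1)^1·(221355/608585); sign now +1
reciprocity: (221355/608585) = +1·(608585/221355) since 221355 mod 4 = 3, 608585 mod 4 = 1; sign now +1
(608585/221355) = (165875/221355)   [reduce mod 221355]
reciprocity: (165875/221355) = -1·(221355/165875) since 165875 mod 4 = 3, 221355 mod 4 = 3; sign now -1
(221355/165875) = (55480/165875)   [reduce mod 165875]
55480 = 2^3·6935; (2/165875) = -1 since 165875 mod 8 = 3, so (55480/165875) = (-1)^3·(6935/165875); sign now +1
reciprocity: (6935/165875) = -1·(165875/6935) since 6935 mod 4 = 3, 165875 mod 4 = 3; sign now -1
(165875/6935) = (6370/6935)   [reduce mod 6935]
6370 = 2^1·3185; (2/6935) = +1 since 6935 mod 8 = 7, so (6370/6935) = (+1)^1·(3185/6935); sign now -1
reciprocity: (3185/6935) = +1·(6935/3185) since 3185 mod 4 = 1, 6935 mod 4 = 3; sign now -1
(6935/3185) = (565/3185)   [reduce mod 3185]
reciprocity: (565/3185) = +1·(3185/565) since 565 mod 4 = 1, 3185 mod 4 = 1; sign now -1
(3185/565) = (360/565)   [reduce mod 565]
360 = 2^3·45; (2/565) = -1 since 565 mod 8 = 5, so (360/565) = (-1)^3·(45/565); sign now +1
reciprocity: (45/565) = +1·(565/45) since 45 mod 4 = 1, 565 mod 4 = 1; sign now +1
(565/45) = (25/45)   [reduce mod 45]
reciprocity: (25/45) = +1·(45/25) since 25 mod 4 = 1, 45 mod 4 = 1; sign now +1
(45/25) = (20/25)   [reduce mod 25]
20 = 2^2·5; (2/25) = +1 since 25 mod 8 = 1, so (20/25) = (+1)^2·(5/25); sign now +1
reciprocity: (5/25) = +1·(25/5) since 5 mod 4 = 1, 25 mod 4 = 1; sign now +1
(25/5) = (0/5)   [reduce mod 5]
(0/5) = 0   [gcd(a, n) > 1]; final value = 0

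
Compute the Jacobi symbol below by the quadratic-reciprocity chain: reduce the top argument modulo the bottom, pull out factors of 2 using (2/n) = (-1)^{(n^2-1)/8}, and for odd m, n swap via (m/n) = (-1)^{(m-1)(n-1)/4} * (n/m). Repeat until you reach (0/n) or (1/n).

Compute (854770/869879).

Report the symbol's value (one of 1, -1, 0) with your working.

1

854770 = 2^1·427385; (2/869879) = +1 since 869879 mod 8 = 7, so (854770/869879) = (+1)^1·(427385/869879); sign now +1
reciprocity: (427385/869879) = +1·(869879/427385) since 427385 mod 4 = 1, 869879 mod 4 = 3; sign now +1
(869879/427385) = (15109/427385)   [reduce mod 427385]
reciprocity: (15109/427385) = +1·(427385/15109) since 15109 mod 4 = 1, 427385 mod 4 = 1; sign now +1
(427385/15109) = (4333/15109)   [reduce mod 15109]
reciprocity: (4333/15109) = +1·(15109/4333) since 4333 mod 4 = 1, 15109 mod 4 = 1; sign now +1
(15109/4333) = (2110/4333)   [reduce mod 4333]
2110 = 2^1·1055; (2/4333) = -1 since 4333 mod 8 = 5, so (2110/4333) = (-1)^1·(1055/4333); sign now -1
reciprocity: (1055/4333) = +1·(4333/1055) since 1055 mod 4 = 3, 4333 mod 4 = 1; sign now -1
(4333/1055) = (113/1055)   [reduce mod 1055]
reciprocity: (113/1055) = +1·(1055/113) since 113 mod 4 = 1, 1055 mod 4 = 3; sign now -1
(1055/113) = (38/113)   [reduce mod 113]
38 = 2^1·19; (2/113) = +1 since 113 mod 8 = 1, so (38/113) = (+1)^1·(19/113); sign now -1
reciprocity: (19/113) = +1·(113/19) since 19 mod 4 = 3, 113 mod 4 = 1; sign now -1
(113/19) = (18/19)   [reduce mod 19]
18 = 2^1·9; (2/19) = -1 since 19 mod 8 = 3, so (18/19) = (-1)^1·(9/19); sign now +1
reciprocity: (9/19) = +1·(19/9) since 9 mod 4 = 1, 19 mod 4 = 3; sign now +1
(19/9) = (1/9)   [reduce mod 9]
(1/9) = 1; final value = sign = +1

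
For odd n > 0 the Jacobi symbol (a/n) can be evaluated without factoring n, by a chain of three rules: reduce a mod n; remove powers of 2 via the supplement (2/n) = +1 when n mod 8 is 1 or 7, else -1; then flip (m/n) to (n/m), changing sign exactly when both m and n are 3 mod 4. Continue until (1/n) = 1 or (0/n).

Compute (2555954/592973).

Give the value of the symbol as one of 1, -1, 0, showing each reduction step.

1

(2555954/592973) = (184062/592973)   [reduce mod 592973]
184062 = 2^1·92031; (2/592973) = -1 since 592973 mod 8 = 5, so (184062/592973) = (-1)^1·(92031/592973); sign now -1
reciprocity: (92031/592973) = +1·(592973/92031) since 92031 mod 4 = 3, 592973 mod 4 = 1; sign now -1
(592973/92031) = (40787/92031)   [reduce mod 92031]
reciprocity: (40787/92031) = -1·(92031/40787) since 40787 mod 4 = 3, 92031 mod 4 = 3; sign now +1
(92031/40787) = (10457/40787)   [reduce mod 40787]
reciprocity: (10457/40787) = +1·(40787/10457) since 10457 mod 4 = 1, 40787 mod 4 = 3; sign now +1
(40787/10457) = (9416/10457)   [reduce mod 10457]
9416 = 2^3·1177; (2/10457) = +1 since 10457 mod 8 = 1, so (9416/10457) = (+1)^3·(1177/10457); sign now +1
reciprocity: (1177/10457) = +1·(10457/1177) since 1177 mod 4 = 1, 10457 mod 4 = 1; sign now +1
(10457/1177) = (1041/1177)   [reduce mod 1177]
reciprocity: (1041/1177) = +1·(1177/1041) since 1041 mod 4 = 1, 1177 mod 4 = 1; sign now +1
(1177/1041) = (136/1041)   [reduce mod 1041]
136 = 2^3·17; (2/1041) = +1 since 1041 mod 8 = 1, so (136/1041) = (+1)^3·(17/1041); sign now +1
reciprocity: (17/1041) = +1·(1041/17) since 17 mod 4 = 1, 1041 mod 4 = 1; sign now +1
(1041/17) = (4/17)   [reduce mod 17]
4 = 2^2·1; (2/17) = +1 since 17 mod 8 = 1, so (4/17) = (+1)^2·(1/17); sign now +1
(1/17) = 1; final value = sign = +1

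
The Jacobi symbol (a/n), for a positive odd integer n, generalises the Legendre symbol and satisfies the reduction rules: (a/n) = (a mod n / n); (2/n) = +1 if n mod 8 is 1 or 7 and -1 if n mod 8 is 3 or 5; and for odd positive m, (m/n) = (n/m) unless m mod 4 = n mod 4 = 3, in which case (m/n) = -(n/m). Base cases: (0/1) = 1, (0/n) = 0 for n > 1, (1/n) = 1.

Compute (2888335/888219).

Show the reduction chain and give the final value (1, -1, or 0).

(2888335/888219): 2888335 mod 888219 = 223678, so (2888335/888219) = (223678/888219)
factor out 2^1: 223678 = 2^1·111839; with 888219 mod 8 = 3, (2/888219) = -1; sign now -1; continue with (111839/888219)
flip (111839/888219) -> (888219/111839): both odd, 111839 mod 4 = 3, 888219 mod 4 = 3, so the flip contributes -1; sign now +1
(888219/111839): 888219 mod 111839 = 105346, so (888219/111839) = (105346/111839)
factor out 2^1: 105346 = 2^1·52673; with 111839 mod 8 = 7, (2/111839) = +1; sign now +1; continue with (52673/111839)
flip (52673/111839) -> (111839/52673): both odd, 52673 mod 4 = 1, 111839 mod 4 = 3, so the flip contributes +1; sign now +1
(111839/52673): 111839 mod 52673 = 6493, so (111839/52673) = (6493/52673)
flip (6493/52673) -> (52673/6493): both odd, 6493 mod 4 = 1, 52673 mod 4 = 1, so the flip contributes +1; sign now +1
(52673/6493): 52673 mod 6493 = 729, so (52673/6493) = (729/6493)
flip (729/6493) -> (6493/729): both odd, 729 mod 4 = 1, 6493 mod 4 = 1, so the flip contributes +1; sign now +1
(6493/729): 6493 mod 729 = 661, so (6493/729) = (661/729)
flip (661/729) -> (729/661): both odd, 661 mod 4 = 1, 729 mod 4 = 1, so the flip contributes +1; sign now +1
(729/661): 729 mod 661 = 68, so (729/661) = (68/661)
factor out 2^2: 68 = 2^2·17; with 661 mod 8 = 5, (2/661) = -1; sign now +1; continue with (17/661)
flip (17/661) -> (661/17): both odd, 17 mod 4 = 1, 661 mod 4 = 1, so the flip contributes +1; sign now +1
(661/17): 661 mod 17 = 15, so (661/17) = (15/17)
flip (15/17) -> (17/15): both odd, 15 mod 4 = 3, 17 mod 4 = 1, so the flip contributes +1; sign now +1
(17/15): 17 mod 15 = 2, so (17/15) = (2/15)
factor out 2^1: 2 = 2^1·1; with 15 mod 8 = 7, (2/15) = +1; sign now +1; continue with (1/15)
reached (1/15) = 1, so the symbol is +1

1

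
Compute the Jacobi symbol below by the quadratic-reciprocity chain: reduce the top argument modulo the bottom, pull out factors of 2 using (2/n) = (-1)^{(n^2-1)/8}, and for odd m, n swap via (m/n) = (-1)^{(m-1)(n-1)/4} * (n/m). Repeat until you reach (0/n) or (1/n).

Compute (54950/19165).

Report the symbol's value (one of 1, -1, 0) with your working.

(54950/19165): 54950 mod 19165 = 16620, so (54950/19165) = (16620/19165)
factor out 2^2: 16620 = 2^2·4155; with 19165 mod 8 = 5, (2/19165) = -1; sign now +1; continue with (4155/19165)
flip (4155/19165) -> (19165/4155): both odd, 4155 mod 4 = 3, 19165 mod 4 = 1, so the flip contributes +1; sign now +1
(19165/4155): 19165 mod 4155 = 2545, so (19165/4155) = (2545/4155)
flip (2545/4155) -> (4155/2545): both odd, 2545 mod 4 = 1, 4155 mod 4 = 3, so the flip contributes +1; sign now +1
(4155/2545): 4155 mod 2545 = 1610, so (4155/2545) = (1610/2545)
factor out 2^1: 1610 = 2^1·805; with 2545 mod 8 = 1, (2/2545) = +1; sign now +1; continue with (805/2545)
flip (805/2545) -> (2545/805): both odd, 805 mod 4 = 1, 2545 mod 4 = 1, so the flip contributes +1; sign now +1
(2545/805): 2545 mod 805 = 130, so (2545/805) = (130/805)
factor out 2^1: 130 = 2^1·65; with 805 mod 8 = 5, (2/805) = -1; sign now -1; continue with (65/805)
flip (65/805) -> (805/65): both odd, 65 mod 4 = 1, 805 mod 4 = 1, so the flip contributes +1; sign now -1
(805/65): 805 mod 65 = 25, so (805/65) = (25/65)
flip (25/65) -> (65/25): both odd, 25 mod 4 = 1, 65 mod 4 = 1, so the flip contributes +1; sign now -1
(65/25): 65 mod 25 = 15, so (65/25) = (15/25)
flip (15/25) -> (25/15): both odd, 15 mod 4 = 3, 25 mod 4 = 1, so the flip contributes +1; sign now -1
(25/15): 25 mod 15 = 10, so (25/15) = (10/15)
factor out 2^1: 10 = 2^1·5; with 15 mod 8 = 7, (2/15) = +1; sign now -1; continue with (5/15)
flip (5/15) -> (15/5): both odd, 5 mod 4 = 1, 15 mod 4 = 3, so the flip contributes +1; sign now -1
(15/5): 15 mod 5 = 0, so (15/5) = (0/5)
reached (0/5); gcd(a, n) > 1, so (0/5) = 0 and the symbol is 0

0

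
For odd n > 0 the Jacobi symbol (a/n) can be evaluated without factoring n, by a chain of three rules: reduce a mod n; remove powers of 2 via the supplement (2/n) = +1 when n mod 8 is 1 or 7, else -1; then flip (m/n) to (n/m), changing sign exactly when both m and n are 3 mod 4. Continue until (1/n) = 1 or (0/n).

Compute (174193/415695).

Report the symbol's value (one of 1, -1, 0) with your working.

flip (174193/415695) -> (415695/174193): both odd, 174193 mod 4 = 1, 415695 mod 4 = 3, so the flip contributes +1; sign now +1
(415695/174193): 415695 mod 174193 = 67309, so (415695/174193) = (67309/174193)
flip (67309/174193) -> (174193/67309): both odd, 67309 mod 4 = 1, 174193 mod 4 = 1, so the flip contributes +1; sign now +1
(174193/67309): 174193 mod 67309 = 39575, so (174193/67309) = (39575/67309)
flip (39575/67309) -> (67309/39575): both odd, 39575 mod 4 = 3, 67309 mod 4 = 1, so the flip contributes +1; sign now +1
(67309/39575): 67309 mod 39575 = 27734, so (67309/39575) = (27734/39575)
factor out 2^1: 27734 = 2^1·13867; with 39575 mod 8 = 7, (2/39575) = +1; sign now +1; continue with (13867/39575)
flip (13867/39575) -> (39575/13867): both odd, 13867 mod 4 = 3, 39575 mod 4 = 3, so the flip contributes -1; sign now -1
(39575/13867): 39575 mod 13867 = 11841, so (39575/13867) = (11841/13867)
flip (11841/13867) -> (13867/11841): both odd, 11841 mod 4 = 1, 13867 mod 4 = 3, so the flip contributes +1; sign now -1
(13867/11841): 13867 mod 11841 = 2026, so (13867/11841) = (2026/11841)
factor out 2^1: 2026 = 2^1·1013; with 11841 mod 8 = 1, (2/11841) = +1; sign now -1; continue with (1013/11841)
flip (1013/11841) -> (11841/1013): both odd, 1013 mod 4 = 1, 11841 mod 4 = 1, so the flip contributes +1; sign now -1
(11841/1013): 11841 mod 1013 = 698, so (11841/1013) = (698/1013)
factor out 2^1: 698 = 2^1·349; with 1013 mod 8 = 5, (2/1013) = -1; sign now +1; continue with (349/1013)
flip (349/1013) -> (1013/349): both odd, 349 mod 4 = 1, 1013 mod 4 = 1, so the flip contributes +1; sign now +1
(1013/349): 1013 mod 349 = 315, so (1013/349) = (315/349)
flip (315/349) -> (349/315): both odd, 315 mod 4 = 3, 349 mod 4 = 1, so the flip contributes +1; sign now +1
(349/315): 349 mod 315 = 34, so (349/315) = (34/315)
factor out 2^1: 34 = 2^1·17; with 315 mod 8 = 3, (2/315) = -1; sign now -1; continue with (17/315)
flip (17/315) -> (315/17): both odd, 17 mod 4 = 1, 315 mod 4 = 3, so the flip contributes +1; sign now -1
(315/17): 315 mod 17 = 9, so (315/17) = (9/17)
flip (9/17) -> (17/9): both odd, 9 mod 4 = 1, 17 mod 4 = 1, so the flip contributes +1; sign now -1
(17/9): 17 mod 9 = 8, so (17/9) = (8/9)
factor out 2^3: 8 = 2^3·1; with 9 mod 8 = 1, (2/9) = +1; sign now -1; continue with (1/9)
reached (1/9) = 1, so the symbol is -1

-1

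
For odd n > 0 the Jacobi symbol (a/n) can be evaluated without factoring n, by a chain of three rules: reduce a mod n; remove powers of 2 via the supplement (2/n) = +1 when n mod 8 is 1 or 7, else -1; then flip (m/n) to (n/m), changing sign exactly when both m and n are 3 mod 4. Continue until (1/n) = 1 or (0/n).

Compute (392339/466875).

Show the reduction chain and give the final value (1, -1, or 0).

1

reciprocity: (392339/466875) = -1·(466875/392339) since 392339 mod 4 = 3, 466875 mod 4 = 3; sign now -1
(466875/392339) = (74536/392339)   [reduce mod 392339]
74536 = 2^3·9317; (2/392339) = -1 since 392339 mod 8 = 3, so (74536/392339) = (-1)^3·(9317/392339); sign now +1
reciprocity: (9317/392339) = +1·(392339/9317) since 9317 mod 4 = 1, 392339 mod 4 = 3; sign now +1
(392339/9317) = (1025/9317)   [reduce mod 9317]
reciprocity: (1025/9317) = +1·(9317/1025) since 1025 mod 4 = 1, 9317 mod 4 = 1; sign now +1
(9317/1025) = (92/1025)   [reduce mod 1025]
92 = 2^2·23; (2/1025) = +1 since 1025 mod 8 = 1, so (92/1025) = (+1)^2·(23/1025); sign now +1
reciprocity: (23/1025) = +1·(1025/23) since 23 mod 4 = 3, 1025 mod 4 = 1; sign now +1
(1025/23) = (13/23)   [reduce mod 23]
reciprocity: (13/23) = +1·(23/13) since 13 mod 4 = 1, 23 mod 4 = 3; sign now +1
(23/13) = (10/13)   [reduce mod 13]
10 = 2^1·5; (2/13) = -1 since 13 mod 8 = 5, so (10/13) = (-1)^1·(5/13); sign now -1
reciprocity: (5/13) = +1·(13/5) since 5 mod 4 = 1, 13 mod 4 = 1; sign now -1
(13/5) = (3/5)   [reduce mod 5]
reciprocity: (3/5) = +1·(5/3) since 3 mod 4 = 3, 5 mod 4 = 1; sign now -1
(5/3) = (2/3)   [reduce mod 3]
2 = 2^1·1; (2/3) = -1 since 3 mod 8 = 3, so (2/3) = (-1)^1·(1/3); sign now +1
(1/3) = 1; final value = sign = +1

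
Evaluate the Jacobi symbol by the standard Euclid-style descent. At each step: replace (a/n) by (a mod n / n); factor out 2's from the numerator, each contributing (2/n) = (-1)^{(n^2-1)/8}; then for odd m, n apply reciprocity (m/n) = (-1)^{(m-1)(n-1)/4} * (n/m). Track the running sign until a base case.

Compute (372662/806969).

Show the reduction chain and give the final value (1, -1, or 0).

-1

factor out 2^1: 372662 = 2^1·186331; with 806969 mod 8 = 1, (2/806969) = +1; sign now +1; continue with (186331/806969)
flip (186331/806969) -> (806969/186331): both odd, 186331 mod 4 = 3, 806969 mod 4 = 1, so the flip contributes +1; sign now +1
(806969/186331): 806969 mod 186331 = 61645, so (806969/186331) = (61645/186331)
flip (61645/186331) -> (186331/61645): both odd, 61645 mod 4 = 1, 186331 mod 4 = 3, so the flip contributes +1; sign now +1
(186331/61645): 186331 mod 61645 = 1396, so (186331/61645) = (1396/61645)
factor out 2^2: 1396 = 2^2·349; with 61645 mod 8 = 5, (2/61645) = -1; sign now +1; continue with (349/61645)
flip (349/61645) -> (61645/349): both odd, 349 mod 4 = 1, 61645 mod 4 = 1, so the flip contributes +1; sign now +1
(61645/349): 61645 mod 349 = 221, so (61645/349) = (221/349)
flip (221/349) -> (349/221): both odd, 221 mod 4 = 1, 349 mod 4 = 1, so the flip contributes +1; sign now +1
(349/221): 349 mod 221 = 128, so (349/221) = (128/221)
factor out 2^7: 128 = 2^7·1; with 221 mod 8 = 5, (2/221) = -1; sign now -1; continue with (1/221)
reached (1/221) = 1, so the symbol is -1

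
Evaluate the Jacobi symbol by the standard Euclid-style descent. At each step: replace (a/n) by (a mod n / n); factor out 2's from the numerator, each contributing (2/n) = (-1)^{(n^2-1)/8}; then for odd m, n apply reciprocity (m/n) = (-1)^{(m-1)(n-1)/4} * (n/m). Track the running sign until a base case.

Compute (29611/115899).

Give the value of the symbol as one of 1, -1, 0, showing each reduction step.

1

flip (29611/115899) -> (115899/29611): both odd, 29611 mod 4 = 3, 115899 mod 4 = 3, so the flip contributes -1; sign now -1
(115899/29611): 115899 mod 29611 = 27066, so (115899/29611) = (27066/29611)
factor out 2^1: 27066 = 2^1·13533; with 29611 mod 8 = 3, (2/29611) = -1; sign now +1; continue with (13533/29611)
flip (13533/29611) -> (29611/13533): both odd, 13533 mod 4 = 1, 29611 mod 4 = 3, so the flip contributes +1; sign now +1
(29611/13533): 29611 mod 13533 = 2545, so (29611/13533) = (2545/13533)
flip (2545/13533) -> (13533/2545): both odd, 2545 mod 4 = 1, 13533 mod 4 = 1, so the flip contributes +1; sign now +1
(13533/2545): 13533 mod 2545 = 808, so (13533/2545) = (808/2545)
factor out 2^3: 808 = 2^3·101; with 2545 mod 8 = 1, (2/2545) = +1; sign now +1; continue with (101/2545)
flip (101/2545) -> (2545/101): both odd, 101 mod 4 = 1, 2545 mod 4 = 1, so the flip contributes +1; sign now +1
(2545/101): 2545 mod 101 = 20, so (2545/101) = (20/101)
factor out 2^2: 20 = 2^2·5; with 101 mod 8 = 5, (2/101) = -1; sign now +1; continue with (5/101)
flip (5/101) -> (101/5): both odd, 5 mod 4 = 1, 101 mod 4 = 1, so the flip contributes +1; sign now +1
(101/5): 101 mod 5 = 1, so (101/5) = (1/5)
reached (1/5) = 1, so the symbol is +1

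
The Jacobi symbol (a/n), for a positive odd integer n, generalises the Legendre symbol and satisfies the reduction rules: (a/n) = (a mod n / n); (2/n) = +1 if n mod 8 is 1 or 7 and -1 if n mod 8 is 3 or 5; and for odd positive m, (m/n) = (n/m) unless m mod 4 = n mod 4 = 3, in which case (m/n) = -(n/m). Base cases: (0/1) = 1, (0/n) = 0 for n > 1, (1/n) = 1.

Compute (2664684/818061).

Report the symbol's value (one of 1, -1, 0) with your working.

0

(2664684/818061): 2664684 mod 818061 = 210501, so (2664684/818061) = (210501/818061)
flip (210501/818061) -> (818061/210501): both odd, 210501 mod 4 = 1, 818061 mod 4 = 1, so the flip contributes +1; sign now +1
(818061/210501): 818061 mod 210501 = 186558, so (818061/210501) = (186558/210501)
factor out 2^1: 186558 = 2^1·93279; with 210501 mod 8 = 5, (2/210501) = -1; sign now -1; continue with (93279/210501)
flip (93279/210501) -> (210501/93279): both odd, 93279 mod 4 = 3, 210501 mod 4 = 1, so the flip contributes +1; sign now -1
(210501/93279): 210501 mod 93279 = 23943, so (210501/93279) = (23943/93279)
flip (23943/93279) -> (93279/23943): both odd, 23943 mod 4 = 3, 93279 mod 4 = 3, so the flip contributes -1; sign now +1
(93279/23943): 93279 mod 23943 = 21450, so (93279/23943) = (21450/23943)
factor out 2^1: 21450 = 2^1·10725; with 23943 mod 8 = 7, (2/23943) = +1; sign now +1; continue with (10725/23943)
flip (10725/23943) -> (23943/10725): both odd, 10725 mod 4 = 1, 23943 mod 4 = 3, so the flip contributes +1; sign now +1
(23943/10725): 23943 mod 10725 = 2493, so (23943/10725) = (2493/10725)
flip (2493/10725) -> (10725/2493): both odd, 2493 mod 4 = 1, 10725 mod 4 = 1, so the flip contributes +1; sign now +1
(10725/2493): 10725 mod 2493 = 753, so (10725/2493) = (753/2493)
flip (753/2493) -> (2493/753): both odd, 753 mod 4 = 1, 2493 mod 4 = 1, so the flip contributes +1; sign now +1
(2493/753): 2493 mod 753 = 234, so (2493/753) = (234/753)
factor out 2^1: 234 = 2^1·117; with 753 mod 8 = 1, (2/753) = +1; sign now +1; continue with (117/753)
flip (117/753) -> (753/117): both odd, 117 mod 4 = 1, 753 mod 4 = 1, so the flip contributes +1; sign now +1
(753/117): 753 mod 117 = 51, so (753/117) = (51/117)
flip (51/117) -> (117/51): both odd, 51 mod 4 = 3, 117 mod 4 = 1, so the flip contributes +1; sign now +1
(117/51): 117 mod 51 = 15, so (117/51) = (15/51)
flip (15/51) -> (51/15): both odd, 15 mod 4 = 3, 51 mod 4 = 3, so the flip contributes -1; sign now -1
(51/15): 51 mod 15 = 6, so (51/15) = (6/15)
factor out 2^1: 6 = 2^1·3; with 15 mod 8 = 7, (2/15) = +1; sign now -1; continue with (3/15)
flip (3/15) -> (15/3): both odd, 3 mod 4 = 3, 15 mod 4 = 3, so the flip contributes -1; sign now +1
(15/3): 15 mod 3 = 0, so (15/3) = (0/3)
reached (0/3); gcd(a, n) > 1, so (0/3) = 0 and the symbol is 0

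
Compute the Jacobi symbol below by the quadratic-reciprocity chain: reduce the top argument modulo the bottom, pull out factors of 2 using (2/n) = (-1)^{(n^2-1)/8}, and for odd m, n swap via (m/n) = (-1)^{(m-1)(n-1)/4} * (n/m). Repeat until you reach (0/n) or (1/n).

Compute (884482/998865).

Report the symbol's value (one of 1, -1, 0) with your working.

884482 = 2^1·442241; (2/998865) = +1 since 998865 mod 8 = 1, so (884482/998865) = (+1)^1·(442241/998865); sign now +1
reciprocity: (442241/998865) = +1·(998865/442241) since 442241 mod 4 = 1, 998865 mod 4 = 1; sign now +1
(998865/442241) = (114383/442241)   [reduce mod 442241]
reciprocity: (114383/442241) = +1·(442241/114383) since 114383 mod 4 = 3, 442241 mod 4 = 1; sign now +1
(442241/114383) = (99092/114383)   [reduce mod 114383]
99092 = 2^2·24773; (2/114383) = +1 since 114383 mod 8 = 7, so (99092/114383) = (+1)^2·(24773/114383); sign now +1
reciprocity: (24773/114383) = +1·(114383/24773) since 24773 mod 4 = 1, 114383 mod 4 = 3; sign now +1
(114383/24773) = (15291/24773)   [reduce mod 24773]
reciprocity: (15291/24773) = +1·(24773/15291) since 15291 mod 4 = 3, 24773 mod 4 = 1; sign now +1
(24773/15291) = (9482/15291)   [reduce mod 15291]
9482 = 2^1·4741; (2/15291) = -1 since 15291 mod 8 = 3, so (9482/15291) = (-1)^1·(4741/15291); sign now -1
reciprocity: (4741/15291) = +1·(15291/4741) since 4741 mod 4 = 1, 15291 mod 4 = 3; sign now -1
(15291/4741) = (1068/4741)   [reduce mod 4741]
1068 = 2^2·267; (2/4741) = -1 since 4741 mod 8 = 5, so (1068/4741) = (-1)^2·(267/4741); sign now -1
reciprocity: (267/4741) = +1·(4741/267) since 267 mod 4 = 3, 4741 mod 4 = 1; sign now -1
(4741/267) = (202/267)   [reduce mod 267]
202 = 2^1·101; (2/267) = -1 since 267 mod 8 = 3, so (202/267) = (-1)^1·(101/267); sign now +1
reciprocity: (101/267) = +1·(267/101) since 101 mod 4 = 1, 267 mod 4 = 3; sign now +1
(267/101) = (65/101)   [reduce mod 101]
reciprocity: (65/101) = +1·(101/65) since 65 mod 4 = 1, 101 mod 4 = 1; sign now +1
(101/65) = (36/65)   [reduce mod 65]
36 = 2^2·9; (2/65) = +1 since 65 mod 8 = 1, so (36/65) = (+1)^2·(9/65); sign now +1
reciprocity: (9/65) = +1·(65/9) since 9 mod 4 = 1, 65 mod 4 = 1; sign now +1
(65/9) = (2/9)   [reduce mod 9]
2 = 2^1·1; (2/9) = +1 since 9 mod 8 = 1, so (2/9) = (+1)^1·(1/9); sign now +1
(1/9) = 1; final value = sign = +1

1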